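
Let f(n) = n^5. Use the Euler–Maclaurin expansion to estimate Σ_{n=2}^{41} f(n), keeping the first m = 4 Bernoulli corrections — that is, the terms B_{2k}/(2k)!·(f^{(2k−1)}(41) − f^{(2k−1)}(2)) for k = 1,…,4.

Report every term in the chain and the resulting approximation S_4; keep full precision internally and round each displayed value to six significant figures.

The integral term ∫_2^41 x^5 dx = 7.91684e+08.
½[f(2) + f(41)] = ½[32.0000 + 1.15856e+08] = 5.79281e+07.
Integral + boundary = 8.49612e+08.
Correction k=1: B_{2}/2! · (f^{(1)}(41) − f^{(1)}(2)) = 1/12 · (1.41288e+07 − 80.0000) = 1.17739e+06.
Running total after k=1: 8.50790e+08.
Correction k=2: B_{4}/4! · (f^{(3)}(41) − f^{(3)}(2)) = −1/720 · (100860 − 240.000) = -139.750.
Running total after k=2: 8.50789e+08.
Correction k=3: B_{6}/6! · (f^{(5)}(41) − f^{(5)}(2)) = 1/30240 · (120.000 − 120.000) = 0.00000.
Running total after k=3: 8.50789e+08.
Correction k=4: B_{8}/8! · (f^{(7)}(41) − f^{(7)}(2)) = −1/1209600 · (0.00000 − 0.00000) = 0.00000.

S_4 ≈ 8.50789e+08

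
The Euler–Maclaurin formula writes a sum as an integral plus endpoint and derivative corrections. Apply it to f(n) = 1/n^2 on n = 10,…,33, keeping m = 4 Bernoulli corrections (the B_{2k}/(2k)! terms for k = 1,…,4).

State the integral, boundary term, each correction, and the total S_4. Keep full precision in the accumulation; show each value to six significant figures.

∫_10^33 1/x^2 dx evaluates to 0.0696970.
Boundary: ½(f(10) + f(33)) = ½(0.0100000 + 0.000918274) = 0.00545914.
Integral + boundary = 0.0751561.
Correction k=1: B_{2}/2! · (f^{(1)}(33) − f^{(1)}(10)) = 1/12 · (-5.56529e-05 − (-0.00200000)) = 0.000162029.
Partial sum through k=1: 0.0753181.
Correction k=2: B_{4}/4! · (f^{(3)}(33) − f^{(3)}(10)) = −1/720 · (-6.13256e-07 − (-0.000240000)) = -3.32482e-07.
Partial sum through k=2: 0.0753178.
Correction k=3: B_{6}/6! · (f^{(5)}(33) − f^{(5)}(10)) = 1/30240 · (-1.68941e-08 − (-7.20000e-05)) = 2.38039e-09.
Partial sum through k=3: 0.0753178.
Correction k=4: B_{8}/8! · (f^{(7)}(33) − f^{(7)}(10)) = −1/1209600 · (-8.68750e-10 − (-4.03200e-05)) = -3.33326e-11.

S_4 ≈ 0.0753178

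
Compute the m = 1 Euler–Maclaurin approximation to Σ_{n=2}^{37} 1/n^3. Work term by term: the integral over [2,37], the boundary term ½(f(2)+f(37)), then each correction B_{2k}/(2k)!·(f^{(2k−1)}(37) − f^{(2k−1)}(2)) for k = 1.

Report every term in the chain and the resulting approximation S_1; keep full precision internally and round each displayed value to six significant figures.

Integral: ∫_2^37 1/x^3 dx = 0.124635.
Boundary: ½(f(2) + f(37)) = ½(0.125000 + 1.97422e-05) = 0.0625099.
Running total after boundary: 0.187145.
Correction k=1: B_{2}/2! · (f^{(1)}(37) − f^{(1)}(2)) = 1/12 · (-1.60072e-06 − (-0.187500)) = 0.0156249.

S_1 ≈ 0.202770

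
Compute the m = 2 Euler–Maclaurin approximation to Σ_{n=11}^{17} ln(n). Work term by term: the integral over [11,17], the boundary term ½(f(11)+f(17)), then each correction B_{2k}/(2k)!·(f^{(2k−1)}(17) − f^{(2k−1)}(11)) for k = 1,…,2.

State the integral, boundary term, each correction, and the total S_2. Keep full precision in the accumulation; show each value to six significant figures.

S_2 ≈ 18.4007

The integral term ∫_11^17 ln(x) dx = 15.7878.
½[f(11) + f(17)] = ½[2.39790 + 2.83321] = 2.61555.
So far: 18.4033.
Correction k=1: B_{2}/2! · (f^{(1)}(17) − f^{(1)}(11)) = 1/12 · (0.0588235 − 0.0909091) = -0.00267380.
Partial sum through k=1: 18.4007.
Correction k=2: B_{4}/4! · (f^{(3)}(17) − f^{(3)}(11)) = −1/720 · (0.000407083 − 0.00150263) = 1.52159e-06.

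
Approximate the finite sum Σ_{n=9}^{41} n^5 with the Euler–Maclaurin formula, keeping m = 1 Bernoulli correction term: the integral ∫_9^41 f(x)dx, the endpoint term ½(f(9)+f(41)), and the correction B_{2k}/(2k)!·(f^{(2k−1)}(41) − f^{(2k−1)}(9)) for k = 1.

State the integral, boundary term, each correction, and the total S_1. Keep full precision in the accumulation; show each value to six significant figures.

The integral term ∫_9^41 x^5 dx = 7.91595e+08.
Boundary: ½(f(9) + f(41)) = ½(59049.0 + 1.15856e+08) = 5.79576e+07.
Running total after boundary: 8.49553e+08.
Correction k=1: B_{2}/2! · (f^{(1)}(41) − f^{(1)}(9)) = 1/12 · (1.41288e+07 − 32805.0) = 1.17467e+06.

S_1 ≈ 8.50728e+08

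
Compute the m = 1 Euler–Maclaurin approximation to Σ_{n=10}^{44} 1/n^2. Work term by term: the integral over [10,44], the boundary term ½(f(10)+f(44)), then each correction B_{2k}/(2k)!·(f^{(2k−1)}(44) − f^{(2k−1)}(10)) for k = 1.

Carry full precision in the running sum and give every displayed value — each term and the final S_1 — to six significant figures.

S_1 ≈ 0.0826957

The integral term ∫_10^44 1/x^2 dx = 0.0772727.
Boundary: ½(f(10) + f(44)) = ½(0.0100000 + 0.000516529) = 0.00525826.
Integral + boundary = 0.0825310.
Order-1 term: 1/12 · (-2.34786e-05 − (-0.00200000)) = 0.000164710.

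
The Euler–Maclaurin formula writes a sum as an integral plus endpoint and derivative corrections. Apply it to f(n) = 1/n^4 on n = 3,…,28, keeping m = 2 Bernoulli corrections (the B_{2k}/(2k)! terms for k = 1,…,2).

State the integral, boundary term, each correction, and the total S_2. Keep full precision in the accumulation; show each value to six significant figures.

Integral: ∫_3^28 1/x^4 dx = 0.0123305.
½[f(3) + f(28)] = ½[0.0123457 + 1.62693e-06] = 0.00617365.
So far: 0.0185041.
Correction k=1: B_{2}/2! · (f^{(1)}(28) − f^{(1)}(3)) = 1/12 · (-2.32418e-07 − (-0.0164609)) = 0.00137172.
After k=1: 0.0198759.
Correction k=2: B_{4}/4! · (f^{(3)}(28) − f^{(3)}(3)) = −1/720 · (-8.89355e-09 − (-0.0548697)) = -7.62079e-05.

S_2 ≈ 0.0197997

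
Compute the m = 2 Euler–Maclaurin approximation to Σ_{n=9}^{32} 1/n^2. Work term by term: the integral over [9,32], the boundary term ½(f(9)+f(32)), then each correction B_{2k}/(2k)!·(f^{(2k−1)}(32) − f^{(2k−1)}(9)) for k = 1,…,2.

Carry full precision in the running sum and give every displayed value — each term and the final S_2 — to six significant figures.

Integral: ∫_9^32 1/x^2 dx = 0.0798611.
Endpoint term: (f(9) + f(32))/2 = (0.0123457 + 0.000976562)/2 = 0.00666112.
Integral + boundary = 0.0865222.
Order-1 term: 1/12 · (-6.10352e-05 − (-0.00274348)) = 0.000223537.
Partial sum through k=1: 0.0867458.
Order-2 term: −1/720 · (-7.15256e-07 − (-0.000406442)) = -5.63510e-07.

S_2 ≈ 0.0867452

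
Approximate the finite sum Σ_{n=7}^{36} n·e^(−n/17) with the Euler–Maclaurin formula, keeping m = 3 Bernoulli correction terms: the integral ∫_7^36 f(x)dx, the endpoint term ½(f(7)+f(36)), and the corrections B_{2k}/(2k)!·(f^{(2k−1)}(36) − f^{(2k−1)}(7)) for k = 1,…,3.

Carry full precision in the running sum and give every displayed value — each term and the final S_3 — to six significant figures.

Integral: ∫_7^36 x·e^(−x/17) dx = 161.889.
Boundary: ½(f(7) + f(36)) = ½(4.63736 + 4.33132) = 4.48434.
Integral + boundary = 166.373.
Correction k=1: B_{2}/2! · (f^{(1)}(36) − f^{(1)}(7)) = 1/12 · (-0.134469 − 0.389694) = -0.0436803.
Running total after k=1: 166.329.
Correction k=2: B_{4}/4! · (f^{(3)}(36) − f^{(3)}(7)) = −1/720 · (0.000367335 − 0.00593306) = 7.73017e-06.
Running total after k=2: 166.329.
Correction k=3: B_{6}/6! · (f^{(5)}(36) − f^{(5)}(7)) = 1/30240 · (4.15211e-06 − 3.63934e-05) = -1.06618e-09.

S_3 ≈ 166.329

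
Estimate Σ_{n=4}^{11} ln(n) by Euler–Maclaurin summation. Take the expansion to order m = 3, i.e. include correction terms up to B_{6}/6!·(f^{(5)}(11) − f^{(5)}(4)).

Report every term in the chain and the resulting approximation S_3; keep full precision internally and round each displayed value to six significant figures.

S_3 ≈ 15.7105

∫_4^11 ln(x) dx evaluates to 13.8317.
Endpoint term: (f(4) + f(11))/2 = (1.38629 + 2.39790)/2 = 1.89209.
So far: 15.7238.
Correction k=1: B_{2}/2! · (f^{(1)}(11) − f^{(1)}(4)) = 1/12 · (0.0909091 − 0.250000) = -0.0132576.
Running total after k=1: 15.7105.
Correction k=2: B_{4}/4! · (f^{(3)}(11) − f^{(3)}(4)) = −1/720 · (0.00150263 − 0.0312500) = 4.13158e-05.
Running total after k=2: 15.7105.
Correction k=3: B_{6}/6! · (f^{(5)}(11) − f^{(5)}(4)) = 1/30240 · (0.000149021 − 0.0234375) = -7.70122e-07.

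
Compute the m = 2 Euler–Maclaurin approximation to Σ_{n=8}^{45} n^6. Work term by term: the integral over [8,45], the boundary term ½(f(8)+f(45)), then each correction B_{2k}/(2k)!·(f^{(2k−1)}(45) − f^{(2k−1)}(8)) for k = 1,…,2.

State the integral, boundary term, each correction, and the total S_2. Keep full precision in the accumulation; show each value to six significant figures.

S_2 ≈ 5.76253e+10

Integral: ∫_8^45 x^6 dx = 5.33811e+10.
Boundary: ½(f(8) + f(45)) = ½(262144 + 8.30377e+09) = 4.15201e+09.
Integral + boundary = 5.75331e+10.
k=1: B_{2}/(2)! × [f^{(1)}(45) − f^{(1)}(8)] = 1/12 × (1.10717e+09 − 196608) = 9.22477e+07.
After k=1: 5.76253e+10.
k=2: B_{4}/(4)! × [f^{(3)}(45) − f^{(3)}(8)] = −1/720 × (1.09350e+07 − 61440.0) = -15102.2.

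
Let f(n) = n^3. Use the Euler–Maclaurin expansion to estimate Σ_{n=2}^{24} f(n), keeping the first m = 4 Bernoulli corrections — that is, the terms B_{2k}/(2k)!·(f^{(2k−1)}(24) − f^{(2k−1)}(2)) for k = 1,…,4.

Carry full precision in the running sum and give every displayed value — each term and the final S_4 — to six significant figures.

S_4 ≈ 89999.0

∫_2^24 x^3 dx evaluates to 82940.0.
Boundary: ½(f(2) + f(24)) = ½(8.00000 + 13824.0) = 6916.00.
So far: 89856.0.
Order-1 term: 1/12 · (1728.00 − 12.0000) = 143.000.
After k=1: 89999.0.
Order-2 term: −1/720 · (6.00000 − 6.00000) = 0.00000.
After k=2: 89999.0.
Order-3 term: 1/30240 · (0.00000 − 0.00000) = 0.00000.
After k=3: 89999.0.
Order-4 term: −1/1209600 · (0.00000 − 0.00000) = 0.00000.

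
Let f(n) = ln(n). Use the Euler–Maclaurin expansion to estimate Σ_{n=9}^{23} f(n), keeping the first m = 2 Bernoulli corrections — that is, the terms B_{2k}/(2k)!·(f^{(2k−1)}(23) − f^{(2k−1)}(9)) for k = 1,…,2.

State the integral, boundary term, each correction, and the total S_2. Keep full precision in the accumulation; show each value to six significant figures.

S_2 ≈ 41.0021

The integral term ∫_9^23 ln(x) dx = 38.3413.
Endpoint term: (f(9) + f(23))/2 = (2.19722 + 3.13549)/2 = 2.66636.
Running total after boundary: 41.0077.
Correction k=1: B_{2}/2! · (f^{(1)}(23) − f^{(1)}(9)) = 1/12 · (0.0434783 − 0.111111) = -0.00563607.
After k=1: 41.0021.
Correction k=2: B_{4}/4! · (f^{(3)}(23) − f^{(3)}(9)) = −1/720 · (0.000164379 − 0.00274348) = 3.58209e-06.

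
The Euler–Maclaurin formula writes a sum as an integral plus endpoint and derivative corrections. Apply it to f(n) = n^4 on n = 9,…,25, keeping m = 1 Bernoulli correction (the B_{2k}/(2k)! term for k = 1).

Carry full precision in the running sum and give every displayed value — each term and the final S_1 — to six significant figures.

S_1 ≈ 2.14487e+06

The integral term ∫_9^25 x^4 dx = 1.94132e+06.
½[f(9) + f(25)] = ½[6561.00 + 390625] = 198593.
Integral + boundary = 2.13991e+06.
k=1: B_{2}/(2)! × [f^{(1)}(25) − f^{(1)}(9)] = 1/12 × (62500.0 − 2916.00) = 4965.33.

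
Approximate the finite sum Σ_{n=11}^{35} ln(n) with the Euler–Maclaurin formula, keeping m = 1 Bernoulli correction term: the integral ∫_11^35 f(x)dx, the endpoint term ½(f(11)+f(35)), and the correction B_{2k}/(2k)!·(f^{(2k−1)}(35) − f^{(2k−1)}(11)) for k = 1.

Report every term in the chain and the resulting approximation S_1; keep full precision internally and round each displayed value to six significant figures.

∫_11^35 ln(x) dx evaluates to 74.0603.
Boundary: ½(f(11) + f(35)) = ½(2.39790 + 3.55535) = 2.97662.
Running total after boundary: 77.0370.
Correction k=1: B_{2}/2! · (f^{(1)}(35) − f^{(1)}(11)) = 1/12 · (0.0285714 − 0.0909091) = -0.00519481.

S_1 ≈ 77.0318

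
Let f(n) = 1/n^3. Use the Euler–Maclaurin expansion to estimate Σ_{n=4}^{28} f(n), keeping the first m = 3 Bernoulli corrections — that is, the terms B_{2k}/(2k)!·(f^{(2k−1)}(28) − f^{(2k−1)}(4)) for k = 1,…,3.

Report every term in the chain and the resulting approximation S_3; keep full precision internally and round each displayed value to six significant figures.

The integral term ∫_4^28 1/x^3 dx = 0.0306122.
Endpoint term: (f(4) + f(28))/2 = (0.0156250 + 4.55539e-05)/2 = 0.00783528.
So far: 0.0384475.
Correction k=1: B_{2}/2! · (f^{(1)}(28) − f^{(1)}(4)) = 1/12 · (-4.88078e-06 − (-0.0117188)) = 0.000976156.
Running total after k=1: 0.0394237.
Correction k=2: B_{4}/4! · (f^{(3)}(28) − f^{(3)}(4)) = −1/720 · (-1.24510e-07 − (-0.0146484)) = -2.03449e-05.
Running total after k=2: 0.0394033.
Correction k=3: B_{6}/6! · (f^{(5)}(28) − f^{(5)}(4)) = 1/30240 · (-6.67016e-09 − (-0.0384521)) = 1.27157e-06.

S_3 ≈ 0.0394046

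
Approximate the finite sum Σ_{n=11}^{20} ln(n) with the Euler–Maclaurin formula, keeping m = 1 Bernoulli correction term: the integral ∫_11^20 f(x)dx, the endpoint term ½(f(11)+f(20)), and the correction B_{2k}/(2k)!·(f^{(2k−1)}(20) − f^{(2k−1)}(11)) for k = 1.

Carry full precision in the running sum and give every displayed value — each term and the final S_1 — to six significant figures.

S_1 ≈ 27.2312

Integral: ∫_11^20 ln(x) dx = 24.5378.
Endpoint term: (f(11) + f(20))/2 = (2.39790 + 2.99573)/2 = 2.69681.
Running total after boundary: 27.2346.
Order-1 term: 1/12 · (0.0500000 − 0.0909091) = -0.00340909.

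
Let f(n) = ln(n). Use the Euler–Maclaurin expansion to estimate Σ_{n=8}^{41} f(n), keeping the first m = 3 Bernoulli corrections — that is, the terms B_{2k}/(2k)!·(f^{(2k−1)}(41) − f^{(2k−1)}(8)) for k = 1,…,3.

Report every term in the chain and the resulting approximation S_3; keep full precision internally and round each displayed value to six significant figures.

∫_8^41 ln(x) dx evaluates to 102.621.
Boundary: ½(f(8) + f(41)) = ½(2.07944 + 3.71357) = 2.89651.
Integral + boundary = 105.517.
Correction k=1: B_{2}/2! · (f^{(1)}(41) − f^{(1)}(8)) = 1/12 · (0.0243902 − 0.125000) = -0.00838415.
After k=1: 105.509.
Correction k=2: B_{4}/4! · (f^{(3)}(41) − f^{(3)}(8)) = −1/720 · (2.90187e-05 − 0.00390625) = 5.38504e-06.
After k=2: 105.509.
Correction k=3: B_{6}/6! · (f^{(5)}(41) − f^{(5)}(8)) = 1/30240 · (2.07153e-07 − 0.000732422) = -2.42134e-08.

S_3 ≈ 105.509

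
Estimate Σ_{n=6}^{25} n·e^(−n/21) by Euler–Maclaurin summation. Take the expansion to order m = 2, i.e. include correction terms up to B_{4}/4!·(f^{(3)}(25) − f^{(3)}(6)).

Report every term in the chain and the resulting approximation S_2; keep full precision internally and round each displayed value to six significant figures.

The integral term ∫_6^25 x·e^(−x/21) dx = 132.350.
Boundary: ½(f(6) + f(25)) = ½(4.50886 + 7.60191) = 6.05539.
Running total after boundary: 138.405.
k=1: B_{2}/(2)! × [f^{(1)}(25) − f^{(1)}(6)] = 1/12 × (-0.0579193 − 0.536769) = -0.0495574.
Partial sum through k=1: 138.356.
k=2: B_{4}/(4)! × [f^{(3)}(25) − f^{(3)}(6)] = −1/720 × (0.00124770 − 0.00462522) = 4.69101e-06.

S_2 ≈ 138.356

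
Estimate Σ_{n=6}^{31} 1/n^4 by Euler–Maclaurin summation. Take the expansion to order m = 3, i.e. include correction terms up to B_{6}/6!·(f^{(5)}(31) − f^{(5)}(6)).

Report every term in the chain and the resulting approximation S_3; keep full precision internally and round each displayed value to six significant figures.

S_3 ≈ 0.00196065

∫_6^31 1/x^4 dx evaluates to 0.00153202.
½[f(6) + f(31)] = ½[0.000771605 + 1.08281e-06] = 0.000386344.
Integral + boundary = 0.00191836.
k=1: B_{2}/(2)! × [f^{(1)}(31) − f^{(1)}(6)] = 1/12 × (-1.39718e-07 − (-0.000514403)) = 4.28553e-05.
Partial sum through k=1: 0.00196122.
k=2: B_{4}/(4)! × [f^{(3)}(31) − f^{(3)}(6)] = −1/720 × (-4.36164e-09 − (-0.000428669)) = -5.95368e-07.
Partial sum through k=2: 0.00196062.
k=3: B_{6}/(6)! × [f^{(5)}(31) − f^{(5)}(6)] = 1/30240 × (-2.54164e-10 − (-0.000666819)) = 2.20509e-08.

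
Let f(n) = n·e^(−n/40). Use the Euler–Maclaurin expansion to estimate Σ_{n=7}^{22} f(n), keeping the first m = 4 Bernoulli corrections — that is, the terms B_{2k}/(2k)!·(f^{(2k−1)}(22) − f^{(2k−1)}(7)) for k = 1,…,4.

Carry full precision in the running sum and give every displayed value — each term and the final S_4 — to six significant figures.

S_4 ≈ 156.592

∫_7^22 x·e^(−x/40) dx evaluates to 147.344.
Endpoint term: (f(7) + f(22))/2 = (5.87620 + 12.6929)/2 = 9.28455.
Running total after boundary: 156.628.
Order-1 term: 1/12 · (0.259627 − 0.692552) = -0.0360771.
Partial sum through k=1: 156.592.
Order-2 term: −1/720 · (0.000883454 − 0.00148217) = 8.31544e-07.
Partial sum through k=2: 156.592.
Order-3 term: 1/30240 · (1.00290e-06 − 1.58218e-06) = -1.91560e-11.
Partial sum through k=3: 156.592.
Order-4 term: −1/1209600 · (9.08527e-10 − 1.39875e-09) = 4.05280e-16.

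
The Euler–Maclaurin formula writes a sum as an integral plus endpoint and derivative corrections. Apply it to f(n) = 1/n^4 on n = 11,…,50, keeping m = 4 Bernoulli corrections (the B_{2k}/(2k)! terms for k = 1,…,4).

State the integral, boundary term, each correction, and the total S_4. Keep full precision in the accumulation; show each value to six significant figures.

S_4 ≈ 0.000284062

Integral: ∫_11^50 1/x^4 dx = 0.000247772.
½[f(11) + f(50)] = ½[6.83013e-05 + 1.60000e-07] = 3.42307e-05.
So far: 0.000282002.
Correction k=1: B_{2}/2! · (f^{(1)}(50) − f^{(1)}(11)) = 1/12 · (-1.28000e-08 − (-2.48369e-05)) = 2.06867e-06.
Partial sum through k=1: 0.000284071.
Correction k=2: B_{4}/4! · (f^{(3)}(50) − f^{(3)}(11)) = −1/720 · (-1.53600e-10 − (-6.15790e-06)) = -8.55242e-09.
Partial sum through k=2: 0.000284062.
Correction k=3: B_{6}/6! · (f^{(5)}(50) − f^{(5)}(11)) = 1/30240 · (-3.44064e-12 − (-2.84994e-06)) = 9.42438e-11.
Partial sum through k=3: 0.000284062.
Correction k=4: B_{8}/8! · (f^{(7)}(50) − f^{(7)}(11)) = −1/1209600 · (-1.23863e-13 − (-2.11979e-06)) = -1.75247e-12.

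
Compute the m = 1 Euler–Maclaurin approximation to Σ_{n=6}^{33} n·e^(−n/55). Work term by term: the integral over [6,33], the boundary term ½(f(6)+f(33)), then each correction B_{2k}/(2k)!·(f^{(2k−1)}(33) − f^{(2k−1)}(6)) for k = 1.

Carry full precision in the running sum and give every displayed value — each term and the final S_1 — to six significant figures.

∫_6^33 x·e^(−x/55) dx evaluates to 352.009.
½[f(6) + f(33)] = ½[5.37989 + 18.1108] = 11.7453.
Integral + boundary = 363.754.
k=1: B_{2}/(2)! × [f^{(1)}(33) − f^{(1)}(6)] = 1/12 × (0.219525 − 0.798833) = -0.0482757.

S_1 ≈ 363.706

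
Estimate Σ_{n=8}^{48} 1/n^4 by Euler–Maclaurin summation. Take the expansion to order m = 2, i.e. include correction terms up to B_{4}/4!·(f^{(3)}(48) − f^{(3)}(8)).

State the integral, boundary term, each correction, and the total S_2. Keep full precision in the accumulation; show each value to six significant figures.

∫_8^48 1/x^4 dx evaluates to 0.000648028.
½[f(8) + f(48)] = ½[0.000244141 + 1.88380e-07] = 0.000122165.
So far: 0.000770192.
Order-1 term: 1/12 · (-1.56983e-08 − (-0.000122070)) = 1.01712e-05.
Partial sum through k=1: 0.000780363.
Order-2 term: −1/720 · (-2.04406e-10 − (-5.72205e-05)) = -7.94726e-08.

S_2 ≈ 0.000780284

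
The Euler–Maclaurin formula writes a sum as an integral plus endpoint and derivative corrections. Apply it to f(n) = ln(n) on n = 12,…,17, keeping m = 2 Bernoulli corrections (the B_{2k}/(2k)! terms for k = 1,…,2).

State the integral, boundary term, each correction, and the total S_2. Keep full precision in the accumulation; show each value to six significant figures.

S_2 ≈ 16.0028

The integral term ∫_12^17 ln(x) dx = 13.3457.
Boundary: ½(f(12) + f(17)) = ½(2.48491 + 2.83321) = 2.65906.
Integral + boundary = 16.0048.
Order-1 term: 1/12 · (0.0588235 − 0.0833333) = -0.00204248.
After k=1: 16.0028.
Order-2 term: −1/720 · (0.000407083 − 0.00115741) = 1.04212e-06.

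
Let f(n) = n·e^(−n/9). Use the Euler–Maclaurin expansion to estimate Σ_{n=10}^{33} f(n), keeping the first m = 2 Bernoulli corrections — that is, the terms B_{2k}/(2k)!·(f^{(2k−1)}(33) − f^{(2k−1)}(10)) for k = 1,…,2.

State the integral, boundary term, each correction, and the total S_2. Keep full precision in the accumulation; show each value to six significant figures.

∫_10^33 x·e^(−x/9) dx evaluates to 46.6297.
½[f(10) + f(33)] = ½[3.29193 + 0.843531] = 2.06773.
Integral + boundary = 48.6975.
k=1: B_{2}/(2)! × [f^{(1)}(33) − f^{(1)}(10)] = 1/12 × (-0.0681641 − (-0.0365770)) = -0.00263226.
Running total after k=1: 48.6948.
k=2: B_{4}/(4)! × [f^{(3)}(33) − f^{(3)}(10)] = −1/720 × (-0.000210383 − 0.00767665) = 1.09542e-05.

S_2 ≈ 48.6949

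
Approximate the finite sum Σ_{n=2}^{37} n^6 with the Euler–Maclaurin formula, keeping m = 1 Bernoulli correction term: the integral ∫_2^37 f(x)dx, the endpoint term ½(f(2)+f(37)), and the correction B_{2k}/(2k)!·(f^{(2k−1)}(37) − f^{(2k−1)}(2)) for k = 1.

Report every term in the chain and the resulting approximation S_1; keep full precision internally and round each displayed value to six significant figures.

S_1 ≈ 1.48792e+10

Integral: ∫_2^37 x^6 dx = 1.35617e+10.
Endpoint term: (f(2) + f(37))/2 = (64.0000 + 2.56573e+09)/2 = 1.28286e+09.
Integral + boundary = 1.48446e+10.
k=1: B_{2}/(2)! × [f^{(1)}(37) − f^{(1)}(2)] = 1/12 × (4.16064e+08 − 192.000) = 3.46720e+07.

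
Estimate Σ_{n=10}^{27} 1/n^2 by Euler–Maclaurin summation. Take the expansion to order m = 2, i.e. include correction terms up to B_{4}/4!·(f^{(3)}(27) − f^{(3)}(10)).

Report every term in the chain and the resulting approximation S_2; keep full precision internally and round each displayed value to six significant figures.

The integral term ∫_10^27 1/x^2 dx = 0.0629630.
Endpoint term: (f(10) + f(27))/2 = (0.0100000 + 0.00137174)/2 = 0.00568587.
So far: 0.0686488.
k=1: B_{2}/(2)! × [f^{(1)}(27) − f^{(1)}(10)] = 1/12 × (-0.000101611 − (-0.00200000)) = 0.000158199.
Running total after k=1: 0.0688070.
k=2: B_{4}/(4)! × [f^{(3)}(27) − f^{(3)}(10)] = −1/720 × (-1.67260e-06 − (-0.000240000)) = -3.31010e-07.

S_2 ≈ 0.0688067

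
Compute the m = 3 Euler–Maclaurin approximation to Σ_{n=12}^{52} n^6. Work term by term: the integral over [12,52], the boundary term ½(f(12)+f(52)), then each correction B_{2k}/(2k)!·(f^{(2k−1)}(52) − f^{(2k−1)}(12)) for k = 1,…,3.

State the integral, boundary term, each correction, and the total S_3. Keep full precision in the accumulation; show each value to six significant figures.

The integral term ∫_12^52 x^6 dx = 1.46862e+11.
½[f(12) + f(52)] = ½[2.98598e+06 + 1.97706e+10] = 9.88680e+09.
Running total after boundary: 1.56749e+11.
k=1: B_{2}/(2)! × [f^{(1)}(52) − f^{(1)}(12)] = 1/12 × (2.28122e+09 − 1.49299e+06) = 1.89978e+08.
Running total after k=1: 1.56939e+11.
k=2: B_{4}/(4)! × [f^{(3)}(52) − f^{(3)}(12)] = −1/720 × (1.68730e+07 − 207360) = -23146.7.
Running total after k=2: 1.56939e+11.
k=3: B_{6}/(6)! × [f^{(5)}(52) − f^{(5)}(12)] = 1/30240 × (37440.0 − 8640.00) = 0.952381.

S_3 ≈ 1.56939e+11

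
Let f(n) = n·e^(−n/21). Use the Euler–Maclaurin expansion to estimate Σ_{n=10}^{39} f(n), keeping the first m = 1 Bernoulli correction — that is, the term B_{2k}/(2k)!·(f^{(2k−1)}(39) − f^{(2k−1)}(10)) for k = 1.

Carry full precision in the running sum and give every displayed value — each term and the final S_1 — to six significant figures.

The integral term ∫_10^39 x·e^(−x/21) dx = 207.657.
Endpoint term: (f(10) + f(39))/2 = (6.21145 + 6.08860)/2 = 6.15003.
Integral + boundary = 213.807.
Order-1 term: 1/12 · (-0.133815 − 0.325362) = -0.0382648.

S_1 ≈ 213.769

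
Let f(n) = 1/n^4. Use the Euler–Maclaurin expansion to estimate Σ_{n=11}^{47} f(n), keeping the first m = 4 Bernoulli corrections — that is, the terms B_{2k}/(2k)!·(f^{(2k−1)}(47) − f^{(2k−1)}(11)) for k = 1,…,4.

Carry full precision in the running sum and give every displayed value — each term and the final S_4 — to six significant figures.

∫_11^47 1/x^4 dx evaluates to 0.000247228.
Boundary: ½(f(11) + f(47)) = ½(6.83013e-05 + 2.04931e-07) = 3.42531e-05.
Running total after boundary: 0.000281481.
k=1: B_{2}/(2)! × [f^{(1)}(47) − f^{(1)}(11)] = 1/12 × (-1.74410e-08 − (-2.48369e-05)) = 2.06828e-06.
Running total after k=1: 0.000283549.
k=2: B_{4}/(4)! × [f^{(3)}(47) − f^{(3)}(11)] = −1/720 × (-2.36862e-10 − (-6.15790e-06)) = -8.55231e-09.
Running total after k=2: 0.000283541.
k=3: B_{6}/(6)! × [f^{(5)}(47) − f^{(5)}(11)] = 1/30240 × (-6.00466e-12 − (-2.84994e-06)) = 9.42437e-11.
Running total after k=3: 0.000283541.
k=4: B_{8}/(8)! × [f^{(7)}(47) − f^{(7)}(11)] = −1/1209600 × (-2.44644e-13 − (-2.11979e-06)) = -1.75247e-12.

S_4 ≈ 0.000283541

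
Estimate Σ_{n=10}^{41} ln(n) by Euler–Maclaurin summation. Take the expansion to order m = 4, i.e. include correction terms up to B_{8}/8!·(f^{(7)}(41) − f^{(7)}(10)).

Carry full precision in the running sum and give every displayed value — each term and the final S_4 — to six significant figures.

The integral term ∫_10^41 ln(x) dx = 98.2306.
Endpoint term: (f(10) + f(41))/2 = (2.30259 + 3.71357)/2 = 3.00808.
Running total after boundary: 101.239.
Order-1 term: 1/12 · (0.0243902 − 0.100000) = -0.00630081.
After k=1: 101.232.
Order-2 term: −1/720 · (2.90187e-05 − 0.00200000) = 2.73747e-06.
After k=2: 101.232.
Order-3 term: 1/30240 · (2.07153e-07 − 0.000240000) = -7.92966e-09.
After k=3: 101.232.
Order-4 term: −1/1209600 · (3.69697e-09 − 7.20000e-05) = 5.95208e-11.

S_4 ≈ 101.232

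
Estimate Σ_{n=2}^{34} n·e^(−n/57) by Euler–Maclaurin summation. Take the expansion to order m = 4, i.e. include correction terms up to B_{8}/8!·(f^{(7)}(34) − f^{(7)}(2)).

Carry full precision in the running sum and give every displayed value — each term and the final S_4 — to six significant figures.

The integral term ∫_2^34 x·e^(−x/57) dx = 390.354.
Boundary: ½(f(2) + f(34)) = ½(1.93104 + 18.7252) = 10.3281.
So far: 400.682.
k=1: B_{2}/(2)! × [f^{(1)}(34) − f^{(1)}(2)] = 1/12 × (0.222229 − 0.931643) = -0.0591178.
Running total after k=1: 400.623.
k=2: B_{4}/(4)! × [f^{(3)}(34) − f^{(3)}(2)] = −1/720 × (0.000407421 − 0.000881097) = 6.57884e-07.
Running total after k=2: 400.623.
k=3: B_{6}/(6)! × [f^{(5)}(34) − f^{(5)}(2)] = 1/30240 × (2.29745e-07 − 4.54123e-07) = -7.41991e-12.
Running total after k=3: 400.623.
k=4: B_{8}/(8)! × [f^{(7)}(34) − f^{(7)}(2)] = −1/1209600 × (1.02829e-10 − 1.96078e-10) = 7.70904e-17.

S_4 ≈ 400.623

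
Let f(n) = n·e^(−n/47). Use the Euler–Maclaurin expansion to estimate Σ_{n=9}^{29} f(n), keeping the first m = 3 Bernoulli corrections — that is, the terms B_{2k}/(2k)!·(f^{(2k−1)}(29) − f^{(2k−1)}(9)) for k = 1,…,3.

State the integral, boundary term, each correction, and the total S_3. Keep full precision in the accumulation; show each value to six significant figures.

S_3 ≈ 257.548

The integral term ∫_9^29 x·e^(−x/47) dx = 246.047.
Boundary: ½(f(9) + f(29)) = ½(7.43156 + 15.6469) = 11.5392.
Integral + boundary = 257.587.
k=1: B_{2}/(2)! × [f^{(1)}(29) − f^{(1)}(9)] = 1/12 × (0.206636 − 0.667610) = -0.0384145.
After k=1: 257.548.
k=2: B_{4}/(4)! × [f^{(3)}(29) − f^{(3)}(9)] = −1/720 × (0.000582044 − 0.00104983) = 6.49699e-07.
After k=2: 257.548.
k=3: B_{6}/(6)! × [f^{(5)}(29) − f^{(5)}(9)] = 1/30240 × (4.84629e-07 − 8.13685e-07) = -1.08815e-11.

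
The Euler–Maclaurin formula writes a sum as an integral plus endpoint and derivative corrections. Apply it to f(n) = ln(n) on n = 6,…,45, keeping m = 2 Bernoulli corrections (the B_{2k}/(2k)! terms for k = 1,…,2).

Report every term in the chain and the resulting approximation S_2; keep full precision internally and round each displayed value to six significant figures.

The integral term ∫_6^45 ln(x) dx = 121.549.
½[f(6) + f(45)] = ½[1.79176 + 3.80666] = 2.79921.
So far: 124.348.
Order-1 term: 1/12 · (0.0222222 − 0.166667) = -0.0120370.
After k=1: 124.336.
Order-2 term: −1/720 · (2.19479e-05 − 0.00925926) = 1.28296e-05.

S_2 ≈ 124.336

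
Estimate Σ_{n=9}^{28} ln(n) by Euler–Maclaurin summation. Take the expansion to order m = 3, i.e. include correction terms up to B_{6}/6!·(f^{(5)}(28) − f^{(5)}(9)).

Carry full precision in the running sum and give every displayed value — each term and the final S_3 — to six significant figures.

The integral term ∫_9^28 ln(x) dx = 54.5267.
½[f(9) + f(28)] = ½[2.19722 + 3.33220] = 2.76471.
Running total after boundary: 57.2914.
k=1: B_{2}/(2)! × [f^{(1)}(28) − f^{(1)}(9)] = 1/12 × (0.0357143 − 0.111111) = -0.00628307.
Running total after k=1: 57.2851.
k=2: B_{4}/(4)! × [f^{(3)}(28) − f^{(3)}(9)] = −1/720 × (9.11079e-05 − 0.00274348) = 3.68386e-06.
Running total after k=2: 57.2851.
k=3: B_{6}/(6)! × [f^{(5)}(28) − f^{(5)}(9)] = 1/30240 × (1.39451e-06 − 0.000406442) = -1.33944e-08.

S_3 ≈ 57.2851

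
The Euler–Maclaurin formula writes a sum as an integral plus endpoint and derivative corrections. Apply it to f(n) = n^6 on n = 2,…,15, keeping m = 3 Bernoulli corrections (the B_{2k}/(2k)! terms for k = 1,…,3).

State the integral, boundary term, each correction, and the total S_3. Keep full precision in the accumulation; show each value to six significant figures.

The integral term ∫_2^15 x^6 dx = 2.44085e+07.
Endpoint term: (f(2) + f(15))/2 = (64.0000 + 1.13906e+07)/2 = 5.69534e+06.
Integral + boundary = 3.01038e+07.
k=1: B_{2}/(2)! × [f^{(1)}(15) − f^{(1)}(2)] = 1/12 × (4.55625e+06 − 192.000) = 379672.
Partial sum through k=1: 3.04835e+07.
k=2: B_{4}/(4)! × [f^{(3)}(15) − f^{(3)}(2)] = −1/720 × (405000 − 960.000) = -561.167.
Partial sum through k=2: 3.04829e+07.
k=3: B_{6}/(6)! × [f^{(5)}(15) − f^{(5)}(2)] = 1/30240 × (10800.0 − 1440.00) = 0.309524.

S_3 ≈ 3.04829e+07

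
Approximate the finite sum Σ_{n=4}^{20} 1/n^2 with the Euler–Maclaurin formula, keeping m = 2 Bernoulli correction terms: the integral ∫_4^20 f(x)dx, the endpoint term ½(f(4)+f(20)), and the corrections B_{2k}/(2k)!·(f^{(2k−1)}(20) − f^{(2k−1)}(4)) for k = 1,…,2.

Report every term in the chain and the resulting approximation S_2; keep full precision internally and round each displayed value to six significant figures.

S_2 ≈ 0.235051

Integral: ∫_4^20 1/x^2 dx = 0.200000.
Boundary: ½(f(4) + f(20)) = ½(0.0625000 + 0.00250000) = 0.0325000.
Running total after boundary: 0.232500.
k=1: B_{2}/(2)! × [f^{(1)}(20) − f^{(1)}(4)] = 1/12 × (-0.000250000 − (-0.0312500)) = 0.00258333.
Partial sum through k=1: 0.235083.
k=2: B_{4}/(4)! × [f^{(3)}(20) − f^{(3)}(4)] = −1/720 × (-7.50000e-06 − (-0.0234375)) = -3.25417e-05.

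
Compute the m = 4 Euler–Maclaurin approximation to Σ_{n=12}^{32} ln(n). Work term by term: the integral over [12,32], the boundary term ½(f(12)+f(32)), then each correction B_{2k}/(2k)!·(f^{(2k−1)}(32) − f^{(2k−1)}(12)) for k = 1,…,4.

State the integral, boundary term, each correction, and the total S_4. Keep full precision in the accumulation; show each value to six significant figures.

The integral term ∫_12^32 ln(x) dx = 61.0847.
½[f(12) + f(32)] = ½[2.48491 + 3.46574] = 2.97532.
Integral + boundary = 64.0600.
Correction k=1: B_{2}/2! · (f^{(1)}(32) − f^{(1)}(12)) = 1/12 · (0.0312500 − 0.0833333) = -0.00434028.
Running total after k=1: 64.0557.
Correction k=2: B_{4}/4! · (f^{(3)}(32) − f^{(3)}(12)) = −1/720 · (6.10352e-05 − 0.00115741) = 1.52274e-06.
Running total after k=2: 64.0557.
Correction k=3: B_{6}/6! · (f^{(5)}(32) − f^{(5)}(12)) = 1/30240 · (7.15256e-07 − 9.64506e-05) = -3.16585e-09.
Running total after k=3: 64.0557.
Correction k=4: B_{8}/8! · (f^{(7)}(32) − f^{(7)}(12)) = −1/1209600 · (2.09548e-08 − 2.00939e-05) = 1.65947e-11.

S_4 ≈ 64.0557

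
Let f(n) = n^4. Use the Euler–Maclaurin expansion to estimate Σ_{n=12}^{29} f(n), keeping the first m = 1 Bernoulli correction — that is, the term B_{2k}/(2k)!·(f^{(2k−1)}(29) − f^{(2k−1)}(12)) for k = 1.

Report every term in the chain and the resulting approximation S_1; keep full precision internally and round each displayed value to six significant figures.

∫_12^29 x^4 dx evaluates to 4.05246e+06.
Endpoint term: (f(12) + f(29))/2 = (20736.0 + 707281)/2 = 364008.
So far: 4.41647e+06.
Correction k=1: B_{2}/2! · (f^{(1)}(29) − f^{(1)}(12)) = 1/12 · (97556.0 − 6912.00) = 7553.67.

S_1 ≈ 4.42403e+06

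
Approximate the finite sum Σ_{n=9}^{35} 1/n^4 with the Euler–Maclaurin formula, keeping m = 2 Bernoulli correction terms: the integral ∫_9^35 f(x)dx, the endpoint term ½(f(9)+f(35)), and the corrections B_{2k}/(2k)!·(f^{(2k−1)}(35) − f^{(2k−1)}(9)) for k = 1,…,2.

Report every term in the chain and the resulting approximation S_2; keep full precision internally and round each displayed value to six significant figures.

S_2 ≈ 0.000531618

The integral term ∫_9^35 1/x^4 dx = 0.000449473.
Boundary: ½(f(9) + f(35)) = ½(0.000152416 + 6.66389e-07) = 7.65411e-05.
Running total after boundary: 0.000526014.
Correction k=1: B_{2}/2! · (f^{(1)}(35) − f^{(1)}(9)) = 1/12 · (-7.61587e-08 − (-6.77404e-05)) = 5.63868e-06.
After k=1: 0.000531653.
Correction k=2: B_{4}/4! · (f^{(3)}(35) − f^{(3)}(9)) = −1/720 · (-1.86511e-09 − (-2.50890e-05)) = -3.48433e-08.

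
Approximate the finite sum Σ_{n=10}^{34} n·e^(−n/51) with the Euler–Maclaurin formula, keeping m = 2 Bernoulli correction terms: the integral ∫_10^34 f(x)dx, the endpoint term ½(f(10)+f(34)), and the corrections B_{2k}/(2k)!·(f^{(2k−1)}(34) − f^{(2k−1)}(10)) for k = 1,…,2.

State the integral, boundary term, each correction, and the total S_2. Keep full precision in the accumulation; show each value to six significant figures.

S_2 ≈ 344.213

Integral: ∫_10^34 x·e^(−x/51) dx = 331.416.
Endpoint term: (f(10) + f(34))/2 = (8.21948 + 17.4562)/2 = 12.8378.
So far: 344.254.
k=1: B_{2}/(2)! × [f^{(1)}(34) − f^{(1)}(10)] = 1/12 × (0.171139 − 0.660782) = -0.0408035.
Running total after k=1: 344.213.
k=2: B_{4}/(4)! × [f^{(3)}(34) − f^{(3)}(10)] = −1/720 × (0.000460582 − 0.000886073) = 5.90961e-07.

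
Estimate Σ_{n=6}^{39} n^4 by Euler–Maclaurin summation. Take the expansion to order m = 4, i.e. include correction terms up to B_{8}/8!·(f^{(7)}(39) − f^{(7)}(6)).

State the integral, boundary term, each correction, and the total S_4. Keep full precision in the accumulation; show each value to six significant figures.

∫_6^39 x^4 dx evaluates to 1.80433e+07.
½[f(6) + f(39)] = ½[1296.00 + 2.31344e+06] = 1.15737e+06.
Integral + boundary = 1.92007e+07.
k=1: B_{2}/(2)! × [f^{(1)}(39) − f^{(1)}(6)] = 1/12 × (237276 − 864.000) = 19701.0.
After k=1: 1.92204e+07.
k=2: B_{4}/(4)! × [f^{(3)}(39) − f^{(3)}(6)] = −1/720 × (936.000 − 144.000) = -1.10000.
After k=2: 1.92204e+07.
k=3: B_{6}/(6)! × [f^{(5)}(39) − f^{(5)}(6)] = 1/30240 × (0.00000 − 0.00000) = 0.00000.
After k=3: 1.92204e+07.
k=4: B_{8}/(8)! × [f^{(7)}(39) − f^{(7)}(6)] = −1/1209600 × (0.00000 − 0.00000) = 0.00000.

S_4 ≈ 1.92204e+07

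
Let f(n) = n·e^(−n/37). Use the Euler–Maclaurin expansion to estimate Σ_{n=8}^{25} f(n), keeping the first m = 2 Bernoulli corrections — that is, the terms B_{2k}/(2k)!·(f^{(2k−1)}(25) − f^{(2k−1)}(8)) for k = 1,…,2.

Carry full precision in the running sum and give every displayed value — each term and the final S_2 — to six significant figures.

Integral: ∫_8^25 x·e^(−x/37) dx = 174.043.
Endpoint term: (f(8) + f(25))/2 = (6.44449 + 12.7203)/2 = 9.58240.
So far: 183.626.
Correction k=1: B_{2}/2! · (f^{(1)}(25) − f^{(1)}(8)) = 1/12 · (0.165020 − 0.631386) = -0.0388638.
Running total after k=1: 183.587.
Correction k=2: B_{4}/4! · (f^{(3)}(25) − f^{(3)}(8)) = −1/720 · (0.000863875 − 0.00163806) = 1.07526e-06.

S_2 ≈ 183.587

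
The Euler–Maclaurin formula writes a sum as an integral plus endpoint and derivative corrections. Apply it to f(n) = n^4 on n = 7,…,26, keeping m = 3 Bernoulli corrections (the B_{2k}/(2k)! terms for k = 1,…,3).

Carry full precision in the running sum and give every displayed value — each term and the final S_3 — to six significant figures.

Integral: ∫_7^26 x^4 dx = 2.37291e+06.
Boundary: ½(f(7) + f(26)) = ½(2401.00 + 456976) = 229688.
So far: 2.60260e+06.
Correction k=1: B_{2}/2! · (f^{(1)}(26) − f^{(1)}(7)) = 1/12 · (70304.0 − 1372.00) = 5744.33.
Partial sum through k=1: 2.60835e+06.
Correction k=2: B_{4}/4! · (f^{(3)}(26) − f^{(3)}(7)) = −1/720 · (624.000 − 168.000) = -0.633333.
Partial sum through k=2: 2.60835e+06.
Correction k=3: B_{6}/6! · (f^{(5)}(26) − f^{(5)}(7)) = 1/30240 · (0.00000 − 0.00000) = 0.00000.

S_3 ≈ 2.60835e+06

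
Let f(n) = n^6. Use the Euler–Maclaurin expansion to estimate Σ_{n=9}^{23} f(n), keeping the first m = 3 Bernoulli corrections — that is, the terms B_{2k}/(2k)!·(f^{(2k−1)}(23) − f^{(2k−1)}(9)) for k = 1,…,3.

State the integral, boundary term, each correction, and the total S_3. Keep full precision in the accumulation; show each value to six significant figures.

The integral term ∫_9^23 x^6 dx = 4.85720e+08.
½[f(9) + f(23)] = ½[531441 + 1.48036e+08] = 7.42837e+07.
So far: 5.60004e+08.
Correction k=1: B_{2}/2! · (f^{(1)}(23) − f^{(1)}(9)) = 1/12 · (3.86181e+07 − 354294) = 3.18865e+06.
After k=1: 5.63193e+08.
Correction k=2: B_{4}/4! · (f^{(3)}(23) − f^{(3)}(9)) = −1/720 · (1.46004e+06 − 87480.0) = -1906.33.
After k=2: 5.63191e+08.
Correction k=3: B_{6}/6! · (f^{(5)}(23) − f^{(5)}(9)) = 1/30240 · (16560.0 − 6480.00) = 0.333333.

S_3 ≈ 5.63191e+08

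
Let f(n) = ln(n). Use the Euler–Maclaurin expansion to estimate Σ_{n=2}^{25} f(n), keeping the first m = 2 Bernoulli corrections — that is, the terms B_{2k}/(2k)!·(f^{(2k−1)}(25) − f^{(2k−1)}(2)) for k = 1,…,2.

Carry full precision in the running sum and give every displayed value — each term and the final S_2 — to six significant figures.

S_2 ≈ 58.0036

Integral: ∫_2^25 ln(x) dx = 56.0856.
Boundary: ½(f(2) + f(25)) = ½(0.693147 + 3.21888) = 1.95601.
Running total after boundary: 58.0416.
Correction k=1: B_{2}/2! · (f^{(1)}(25) − f^{(1)}(2)) = 1/12 · (0.0400000 − 0.500000) = -0.0383333.
After k=1: 58.0033.
Correction k=2: B_{4}/4! · (f^{(3)}(25) − f^{(3)}(2)) = −1/720 · (0.000128000 − 0.250000) = 0.000347044.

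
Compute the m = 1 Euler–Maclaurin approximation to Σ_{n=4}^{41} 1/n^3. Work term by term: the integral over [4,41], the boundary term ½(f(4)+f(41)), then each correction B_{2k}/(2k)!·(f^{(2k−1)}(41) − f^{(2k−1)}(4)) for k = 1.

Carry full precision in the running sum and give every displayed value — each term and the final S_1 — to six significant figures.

S_1 ≈ 0.0397488

The integral term ∫_4^41 1/x^3 dx = 0.0309526.
Endpoint term: (f(4) + f(41))/2 = (0.0156250 + 1.45094e-05)/2 = 0.00781975.
Integral + boundary = 0.0387723.
k=1: B_{2}/(2)! × [f^{(1)}(41) − f^{(1)}(4)] = 1/12 × (-1.06166e-06 − (-0.0117188)) = 0.000976474.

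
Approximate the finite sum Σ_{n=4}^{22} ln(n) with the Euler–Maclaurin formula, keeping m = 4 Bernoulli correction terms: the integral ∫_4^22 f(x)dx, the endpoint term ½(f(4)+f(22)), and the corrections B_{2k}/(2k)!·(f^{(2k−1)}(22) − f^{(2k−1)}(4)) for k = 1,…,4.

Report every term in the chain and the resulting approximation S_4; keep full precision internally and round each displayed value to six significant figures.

∫_4^22 ln(x) dx evaluates to 44.4578.
½[f(4) + f(22)] = ½[1.38629 + 3.09104] = 2.23867.
Running total after boundary: 46.6964.
Correction k=1: B_{2}/2! · (f^{(1)}(22) − f^{(1)}(4)) = 1/12 · (0.0454545 − 0.250000) = -0.0170455.
Running total after k=1: 46.6794.
Correction k=2: B_{4}/4! · (f^{(3)}(22) − f^{(3)}(4)) = −1/720 · (0.000187829 − 0.0312500) = 4.31419e-05.
Running total after k=2: 46.6794.
Correction k=3: B_{6}/6! · (f^{(5)}(22) − f^{(5)}(4)) = 1/30240 · (4.65691e-06 − 0.0234375) = -7.74896e-07.
Running total after k=3: 46.6794.
Correction k=4: B_{8}/8! · (f^{(7)}(22) − f^{(7)}(4)) = −1/1209600 · (2.88651e-07 − 0.0439453) = 3.63302e-08.

S_4 ≈ 46.6794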